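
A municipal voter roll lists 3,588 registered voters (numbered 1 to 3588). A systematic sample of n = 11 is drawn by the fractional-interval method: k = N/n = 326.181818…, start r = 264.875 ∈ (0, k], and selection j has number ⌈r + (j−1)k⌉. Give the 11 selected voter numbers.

265, 592, 918, 1244, 1570, 1896, 2222, 2549, 2875, 3201, 3527

j=1: r + 0k = 264.875 → ⌈·⌉ = 265
j=2: r + 1k = 591.056818… → ⌈·⌉ = 592
j=3: r + 2k = 917.238636… → ⌈·⌉ = 918
j=4: r + 3k = 1243.420454… → ⌈·⌉ = 1244
j=5: r + 4k = 1569.602272… → ⌈·⌉ = 1570
j=6: r + 5k = 1895.784090… → ⌈·⌉ = 1896
j=7: r + 6k = 2221.965909… → ⌈·⌉ = 2222
j=8: r + 7k = 2548.147727… → ⌈·⌉ = 2549
j=9: r + 8k = 2874.329545… → ⌈·⌉ = 2875
j=10: r + 9k = 3200.511363… → ⌈·⌉ = 3201
j=11: r + 10k = 3526.693181… → ⌈·⌉ = 3527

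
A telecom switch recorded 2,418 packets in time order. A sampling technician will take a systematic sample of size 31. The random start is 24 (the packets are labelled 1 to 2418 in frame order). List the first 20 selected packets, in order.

24, 102, 180, 258, 336, 414, 492, 570, 648, 726, 804, 882, 960, 1038, 1116, 1194, 1272, 1350, 1428, 1506

k = N/n = 2418/31 = 78
packet 1: 24
packet 2: 24 + 78 = 102
packet 3: 102 + 78 = 180
packet 4: 180 + 78 = 258
packet 5: 258 + 78 = 336
packet 6: 336 + 78 = 414
packet 7: 414 + 78 = 492
packet 8: 492 + 78 = 570
packet 9: 570 + 78 = 648
packet 10: 648 + 78 = 726
packet 11: 726 + 78 = 804
packet 12: 804 + 78 = 882
packet 13: 882 + 78 = 960
packet 14: 960 + 78 = 1038
packet 15: 1038 + 78 = 1116
packet 16: 1116 + 78 = 1194
packet 17: 1194 + 78 = 1272
packet 18: 1272 + 78 = 1350
packet 19: 1350 + 78 = 1428
packet 20: 1428 + 78 = 1506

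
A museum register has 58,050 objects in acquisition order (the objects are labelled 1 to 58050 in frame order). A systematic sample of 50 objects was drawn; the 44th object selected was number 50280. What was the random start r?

357

k = 58050/50 = 1161
r = 50280 − (44−1)×1161 = 50280 − 49923 = 357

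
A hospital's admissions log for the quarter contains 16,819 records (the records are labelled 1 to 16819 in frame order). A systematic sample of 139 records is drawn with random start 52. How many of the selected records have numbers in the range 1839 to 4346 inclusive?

21

k = 16819/139 = 121
First selection ≥ 1839: 52 + ⌈(1839−52)/121⌉·121 = 52 + 15×121 = 1867
Last selection ≤ 4346: 52 + ⌊(4346−52)/121⌋·121 = 52 + 35×121 = 4287
Count = 35 − 15 + 1 = 21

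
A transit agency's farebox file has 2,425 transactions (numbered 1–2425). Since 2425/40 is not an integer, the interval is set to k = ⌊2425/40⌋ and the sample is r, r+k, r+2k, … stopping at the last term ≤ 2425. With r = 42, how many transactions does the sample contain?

k = ⌊2425/40⌋ = 60
Achieved size = ⌊(2425 − 42)/60⌋ + 1 = ⌊2383/60⌋ + 1 = 39 + 1 = 40
(last selection: 42 + 39×60 = 2382 ≤ 2425; next would be 2442 > 2425)

40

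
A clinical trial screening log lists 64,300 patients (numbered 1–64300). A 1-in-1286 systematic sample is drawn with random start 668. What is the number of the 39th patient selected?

49536

k = 1286
39th selection = r + (39−1)·k = 668 + 38×1286 = 668 + 48868 = 49536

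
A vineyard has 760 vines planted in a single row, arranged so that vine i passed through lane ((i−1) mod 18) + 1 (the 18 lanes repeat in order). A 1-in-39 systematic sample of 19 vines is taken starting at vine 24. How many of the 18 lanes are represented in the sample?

6

Consecutive selections differ by k = 39, so their lane numbers differ by 39 mod 18 = 3.
gcd(39, 18) = 3, so the sample visits 18/3 = 6 distinct residues mod 18.
Start 24 is lane 6; the lanes hit are 3, 6, 9, 12, 15, 18.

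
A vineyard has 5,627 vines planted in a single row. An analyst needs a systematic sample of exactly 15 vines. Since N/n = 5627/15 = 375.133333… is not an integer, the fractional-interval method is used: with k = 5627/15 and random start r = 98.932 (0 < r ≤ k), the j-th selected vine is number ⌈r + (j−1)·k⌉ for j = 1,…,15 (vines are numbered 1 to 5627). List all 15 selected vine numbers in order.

j=1: r + 0k = 98.932 → ⌈·⌉ = 99
j=2: r + 1k = 474.065333… → ⌈·⌉ = 475
j=3: r + 2k = 849.198666… → ⌈·⌉ = 850
j=4: r + 3k = 1224.332 → ⌈·⌉ = 1225
j=5: r + 4k = 1599.465333… → ⌈·⌉ = 1600
j=6: r + 5k = 1974.598666… → ⌈·⌉ = 1975
j=7: r + 6k = 2349.732 → ⌈·⌉ = 2350
j=8: r + 7k = 2724.865333… → ⌈·⌉ = 2725
j=9: r + 8k = 3099.998666… → ⌈·⌉ = 3100
j=10: r + 9k = 3475.132 → ⌈·⌉ = 3476
j=11: r + 10k = 3850.265333… → ⌈·⌉ = 3851
j=12: r + 11k = 4225.398666… → ⌈·⌉ = 4226
j=13: r + 12k = 4600.532 → ⌈·⌉ = 4601
j=14: r + 13k = 4975.665333… → ⌈·⌉ = 4976
j=15: r + 14k = 5350.798666… → ⌈·⌉ = 5351

99, 475, 850, 1225, 1600, 1975, 2350, 2725, 3100, 3476, 3851, 4226, 4601, 4976, 5351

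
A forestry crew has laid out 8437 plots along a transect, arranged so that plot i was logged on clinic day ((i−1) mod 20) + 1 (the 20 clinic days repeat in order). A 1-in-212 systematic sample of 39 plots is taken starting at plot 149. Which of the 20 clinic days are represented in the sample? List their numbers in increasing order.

1, 5, 9, 13, 17

Consecutive selections differ by k = 212, so their clinic day numbers differ by 212 mod 20 = 12.
gcd(212, 20) = 4, so the sample visits 20/4 = 5 distinct residues mod 20.
Start 149 is clinic day 9; the clinic days hit are 1, 5, 9, 13, 17.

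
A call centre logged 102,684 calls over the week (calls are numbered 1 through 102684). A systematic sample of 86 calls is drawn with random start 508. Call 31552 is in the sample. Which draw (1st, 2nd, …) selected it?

k = 102684/86 = 1194
position = (31552 − 508)/1194 + 1 = 31044/1194 + 1 = 26 + 1 = 27

27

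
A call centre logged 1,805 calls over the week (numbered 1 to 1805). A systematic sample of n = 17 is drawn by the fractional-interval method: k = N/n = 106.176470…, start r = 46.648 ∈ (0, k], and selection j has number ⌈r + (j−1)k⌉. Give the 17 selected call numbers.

j=1: r + 0k = 46.648 → ⌈·⌉ = 47
j=2: r + 1k = 152.824470… → ⌈·⌉ = 153
j=3: r + 2k = 259.000941… → ⌈·⌉ = 260
j=4: r + 3k = 365.177411… → ⌈·⌉ = 366
j=5: r + 4k = 471.353882… → ⌈·⌉ = 472
j=6: r + 5k = 577.530352… → ⌈·⌉ = 578
j=7: r + 6k = 683.706823… → ⌈·⌉ = 684
j=8: r + 7k = 789.883294… → ⌈·⌉ = 790
j=9: r + 8k = 896.059764… → ⌈·⌉ = 897
j=10: r + 9k = 1002.236235… → ⌈·⌉ = 1003
j=11: r + 10k = 1108.412705… → ⌈·⌉ = 1109
j=12: r + 11k = 1214.589176… → ⌈·⌉ = 1215
j=13: r + 12k = 1320.765647… → ⌈·⌉ = 1321
j=14: r + 13k = 1426.942117… → ⌈·⌉ = 1427
j=15: r + 14k = 1533.118588… → ⌈·⌉ = 1534
j=16: r + 15k = 1639.295058… → ⌈·⌉ = 1640
j=17: r + 16k = 1745.471529… → ⌈·⌉ = 1746

47, 153, 260, 366, 472, 578, 684, 790, 897, 1003, 1109, 1215, 1321, 1427, 1534, 1640, 1746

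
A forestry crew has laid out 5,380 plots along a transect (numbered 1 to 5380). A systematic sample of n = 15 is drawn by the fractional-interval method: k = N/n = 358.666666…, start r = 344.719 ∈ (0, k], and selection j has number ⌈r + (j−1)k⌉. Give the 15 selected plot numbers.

j=1: r + 0k = 344.719 → ⌈·⌉ = 345
j=2: r + 1k = 703.385666… → ⌈·⌉ = 704
j=3: r + 2k = 1062.052333… → ⌈·⌉ = 1063
j=4: r + 3k = 1420.719 → ⌈·⌉ = 1421
j=5: r + 4k = 1779.385666… → ⌈·⌉ = 1780
j=6: r + 5k = 2138.052333… → ⌈·⌉ = 2139
j=7: r + 6k = 2496.719 → ⌈·⌉ = 2497
j=8: r + 7k = 2855.385666… → ⌈·⌉ = 2856
j=9: r + 8k = 3214.052333… → ⌈·⌉ = 3215
j=10: r + 9k = 3572.719 → ⌈·⌉ = 3573
j=11: r + 10k = 3931.385666… → ⌈·⌉ = 3932
j=12: r + 11k = 4290.052333… → ⌈·⌉ = 4291
j=13: r + 12k = 4648.719 → ⌈·⌉ = 4649
j=14: r + 13k = 5007.385666… → ⌈·⌉ = 5008
j=15: r + 14k = 5366.052333… → ⌈·⌉ = 5367

345, 704, 1063, 1421, 1780, 2139, 2497, 2856, 3215, 3573, 3932, 4291, 4649, 5008, 5367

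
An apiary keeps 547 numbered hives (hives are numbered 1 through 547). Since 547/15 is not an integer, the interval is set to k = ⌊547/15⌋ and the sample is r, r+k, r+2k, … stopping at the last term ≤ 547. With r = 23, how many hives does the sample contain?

k = ⌊547/15⌋ = 36
Achieved size = ⌊(547 − 23)/36⌋ + 1 = ⌊524/36⌋ + 1 = 14 + 1 = 15
(last selection: 23 + 14×36 = 527 ≤ 547; next would be 563 > 547)

15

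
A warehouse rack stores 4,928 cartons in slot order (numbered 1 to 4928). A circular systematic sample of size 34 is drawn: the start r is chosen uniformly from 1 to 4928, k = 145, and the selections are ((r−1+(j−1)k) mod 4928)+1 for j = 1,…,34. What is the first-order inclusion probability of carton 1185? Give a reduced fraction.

17/2464

For each position j, as r ranges over 1…4928 the j-th selection hits every carton exactly once, so carton 1185 is selected for exactly 34 of the 4928 starts.
Inclusion probability = 34/4928 = 17/2464.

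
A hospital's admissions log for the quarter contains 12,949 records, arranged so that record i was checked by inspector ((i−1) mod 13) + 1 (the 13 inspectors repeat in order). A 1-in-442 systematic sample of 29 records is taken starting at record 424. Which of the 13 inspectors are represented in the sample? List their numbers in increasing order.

Consecutive selections differ by k = 442, so their inspector numbers differ by 442 mod 13 = 0.
gcd(442, 13) = 13, so the sample visits 13/13 = 1 distinct residues mod 13.
Start 424 is inspector 8; the inspectors hit are 8.

8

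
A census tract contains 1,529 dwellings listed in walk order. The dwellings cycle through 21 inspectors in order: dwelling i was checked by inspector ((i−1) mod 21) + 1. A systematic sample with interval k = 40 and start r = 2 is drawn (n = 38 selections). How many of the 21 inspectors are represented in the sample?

21

Consecutive selections differ by k = 40, so their inspector numbers differ by 40 mod 21 = 19.
gcd(40, 21) = 1, so the sample visits 21/1 = 21 distinct residues mod 21.
Start 2 is inspector 2; the inspectors hit are 1, 2, 3, 4, 5, 6, 7, 8, 9, 10, 11, 12, 13, 14, 15, 16, 17, 18, 19, 20, 21.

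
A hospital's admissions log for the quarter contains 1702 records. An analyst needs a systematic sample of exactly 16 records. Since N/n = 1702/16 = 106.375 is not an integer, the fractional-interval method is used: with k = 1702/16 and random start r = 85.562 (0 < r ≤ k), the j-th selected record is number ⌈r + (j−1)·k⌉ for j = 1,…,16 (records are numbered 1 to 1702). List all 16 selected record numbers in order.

86, 192, 299, 405, 512, 618, 724, 831, 937, 1043, 1150, 1256, 1363, 1469, 1575, 1682

j=1: r + 0k = 85.562 → ⌈·⌉ = 86
j=2: r + 1k = 191.937 → ⌈·⌉ = 192
j=3: r + 2k = 298.312 → ⌈·⌉ = 299
j=4: r + 3k = 404.687 → ⌈·⌉ = 405
j=5: r + 4k = 511.062 → ⌈·⌉ = 512
j=6: r + 5k = 617.437 → ⌈·⌉ = 618
j=7: r + 6k = 723.812 → ⌈·⌉ = 724
j=8: r + 7k = 830.187 → ⌈·⌉ = 831
j=9: r + 8k = 936.562 → ⌈·⌉ = 937
j=10: r + 9k = 1042.937 → ⌈·⌉ = 1043
j=11: r + 10k = 1149.312 → ⌈·⌉ = 1150
j=12: r + 11k = 1255.687 → ⌈·⌉ = 1256
j=13: r + 12k = 1362.062 → ⌈·⌉ = 1363
j=14: r + 13k = 1468.437 → ⌈·⌉ = 1469
j=15: r + 14k = 1574.812 → ⌈·⌉ = 1575
j=16: r + 15k = 1681.187 → ⌈·⌉ = 1682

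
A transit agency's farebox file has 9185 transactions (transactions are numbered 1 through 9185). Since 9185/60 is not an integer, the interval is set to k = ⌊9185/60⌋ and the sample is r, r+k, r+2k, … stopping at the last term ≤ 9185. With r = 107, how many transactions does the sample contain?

60

k = ⌊9185/60⌋ = 153
Achieved size = ⌊(9185 − 107)/153⌋ + 1 = ⌊9078/153⌋ + 1 = 59 + 1 = 60
(last selection: 107 + 59×153 = 9134 ≤ 9185; next would be 9287 > 9185)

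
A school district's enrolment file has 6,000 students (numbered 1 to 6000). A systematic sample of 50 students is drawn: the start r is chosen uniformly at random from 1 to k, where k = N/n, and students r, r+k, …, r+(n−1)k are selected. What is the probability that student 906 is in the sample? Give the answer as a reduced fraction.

k = 6000/50 = 120.
Student 906 is selected iff r ≡ 906 (mod 120); exactly one such r in {1,…,120}.
Inclusion probability = 1/120.

1/120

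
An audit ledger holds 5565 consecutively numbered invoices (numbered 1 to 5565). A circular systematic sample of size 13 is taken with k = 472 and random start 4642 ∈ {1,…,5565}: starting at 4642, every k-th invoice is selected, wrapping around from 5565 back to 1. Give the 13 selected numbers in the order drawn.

4642, 5114, 21, 493, 965, 1437, 1909, 2381, 2853, 3325, 3797, 4269, 4741

Selection 1: 4642
Selection 2: 4642 + 472 = 5114
Selection 3: 5114 + 472 = 5586 → 5586 − 5565 = 21
Selection 4: 21 + 472 = 493
Selection 5: 493 + 472 = 965
Selection 6: 965 + 472 = 1437
Selection 7: 1437 + 472 = 1909
Selection 8: 1909 + 472 = 2381
Selection 9: 2381 + 472 = 2853
Selection 10: 2853 + 472 = 3325
Selection 11: 3325 + 472 = 3797
Selection 12: 3797 + 472 = 4269
Selection 13: 4269 + 472 = 4741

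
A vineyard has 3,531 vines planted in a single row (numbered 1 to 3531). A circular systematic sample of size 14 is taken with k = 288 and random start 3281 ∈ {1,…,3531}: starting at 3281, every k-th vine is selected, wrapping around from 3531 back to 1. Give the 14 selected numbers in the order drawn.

Selection 1: 3281
Selection 2: 3281 + 288 = 3569 → 3569 − 3531 = 38
Selection 3: 38 + 288 = 326
Selection 4: 326 + 288 = 614
Selection 5: 614 + 288 = 902
Selection 6: 902 + 288 = 1190
Selection 7: 1190 + 288 = 1478
Selection 8: 1478 + 288 = 1766
Selection 9: 1766 + 288 = 2054
Selection 10: 2054 + 288 = 2342
Selection 11: 2342 + 288 = 2630
Selection 12: 2630 + 288 = 2918
Selection 13: 2918 + 288 = 3206
Selection 14: 3206 + 288 = 3494

3281, 38, 326, 614, 902, 1190, 1478, 1766, 2054, 2342, 2630, 2918, 3206, 3494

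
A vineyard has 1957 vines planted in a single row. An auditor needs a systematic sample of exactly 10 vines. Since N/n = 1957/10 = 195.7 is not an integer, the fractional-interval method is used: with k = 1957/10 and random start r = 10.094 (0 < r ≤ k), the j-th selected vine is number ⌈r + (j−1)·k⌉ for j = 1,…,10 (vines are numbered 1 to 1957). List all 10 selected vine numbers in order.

j=1: r + 0k = 10.094 → ⌈·⌉ = 11
j=2: r + 1k = 205.794 → ⌈·⌉ = 206
j=3: r + 2k = 401.494 → ⌈·⌉ = 402
j=4: r + 3k = 597.194 → ⌈·⌉ = 598
j=5: r + 4k = 792.894 → ⌈·⌉ = 793
j=6: r + 5k = 988.594 → ⌈·⌉ = 989
j=7: r + 6k = 1184.294 → ⌈·⌉ = 1185
j=8: r + 7k = 1379.994 → ⌈·⌉ = 1380
j=9: r + 8k = 1575.694 → ⌈·⌉ = 1576
j=10: r + 9k = 1771.394 → ⌈·⌉ = 1772

11, 206, 402, 598, 793, 989, 1185, 1380, 1576, 1772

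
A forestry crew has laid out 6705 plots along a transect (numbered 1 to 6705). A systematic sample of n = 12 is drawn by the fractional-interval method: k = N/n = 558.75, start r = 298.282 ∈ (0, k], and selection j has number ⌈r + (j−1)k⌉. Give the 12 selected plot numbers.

299, 858, 1416, 1975, 2534, 3093, 3651, 4210, 4769, 5328, 5886, 6445

j=1: r + 0k = 298.282 → ⌈·⌉ = 299
j=2: r + 1k = 857.032 → ⌈·⌉ = 858
j=3: r + 2k = 1415.782 → ⌈·⌉ = 1416
j=4: r + 3k = 1974.532 → ⌈·⌉ = 1975
j=5: r + 4k = 2533.282 → ⌈·⌉ = 2534
j=6: r + 5k = 3092.032 → ⌈·⌉ = 3093
j=7: r + 6k = 3650.782 → ⌈·⌉ = 3651
j=8: r + 7k = 4209.532 → ⌈·⌉ = 4210
j=9: r + 8k = 4768.282 → ⌈·⌉ = 4769
j=10: r + 9k = 5327.032 → ⌈·⌉ = 5328
j=11: r + 10k = 5885.782 → ⌈·⌉ = 5886
j=12: r + 11k = 6444.532 → ⌈·⌉ = 6445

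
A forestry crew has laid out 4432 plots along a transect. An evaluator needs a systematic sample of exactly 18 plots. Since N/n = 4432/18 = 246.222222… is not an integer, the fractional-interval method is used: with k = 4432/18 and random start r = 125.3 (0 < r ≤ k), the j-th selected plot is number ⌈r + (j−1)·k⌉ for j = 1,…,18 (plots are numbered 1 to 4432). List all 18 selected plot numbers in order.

126, 372, 618, 864, 1111, 1357, 1603, 1849, 2096, 2342, 2588, 2834, 3080, 3327, 3573, 3819, 4065, 4312

j=1: r + 0k = 125.3 → ⌈·⌉ = 126
j=2: r + 1k = 371.522222… → ⌈·⌉ = 372
j=3: r + 2k = 617.744444… → ⌈·⌉ = 618
j=4: r + 3k = 863.966666… → ⌈·⌉ = 864
j=5: r + 4k = 1110.188888… → ⌈·⌉ = 1111
j=6: r + 5k = 1356.411111… → ⌈·⌉ = 1357
j=7: r + 6k = 1602.633333… → ⌈·⌉ = 1603
j=8: r + 7k = 1848.855555… → ⌈·⌉ = 1849
j=9: r + 8k = 2095.077777… → ⌈·⌉ = 2096
j=10: r + 9k = 2341.3 → ⌈·⌉ = 2342
j=11: r + 10k = 2587.522222… → ⌈·⌉ = 2588
j=12: r + 11k = 2833.744444… → ⌈·⌉ = 2834
j=13: r + 12k = 3079.966666… → ⌈·⌉ = 3080
j=14: r + 13k = 3326.188888… → ⌈·⌉ = 3327
j=15: r + 14k = 3572.411111… → ⌈·⌉ = 3573
j=16: r + 15k = 3818.633333… → ⌈·⌉ = 3819
j=17: r + 16k = 4064.855555… → ⌈·⌉ = 4065
j=18: r + 17k = 4311.077777… → ⌈·⌉ = 4312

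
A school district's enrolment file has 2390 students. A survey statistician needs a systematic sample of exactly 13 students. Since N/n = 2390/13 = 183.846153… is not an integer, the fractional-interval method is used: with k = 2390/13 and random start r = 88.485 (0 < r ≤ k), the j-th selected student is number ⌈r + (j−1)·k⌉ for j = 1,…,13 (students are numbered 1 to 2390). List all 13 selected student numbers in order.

j=1: r + 0k = 88.485 → ⌈·⌉ = 89
j=2: r + 1k = 272.331153… → ⌈·⌉ = 273
j=3: r + 2k = 456.177307… → ⌈·⌉ = 457
j=4: r + 3k = 640.023461… → ⌈·⌉ = 641
j=5: r + 4k = 823.869615… → ⌈·⌉ = 824
j=6: r + 5k = 1007.715769… → ⌈·⌉ = 1008
j=7: r + 6k = 1191.561923… → ⌈·⌉ = 1192
j=8: r + 7k = 1375.408076… → ⌈·⌉ = 1376
j=9: r + 8k = 1559.254230… → ⌈·⌉ = 1560
j=10: r + 9k = 1743.100384… → ⌈·⌉ = 1744
j=11: r + 10k = 1926.946538… → ⌈·⌉ = 1927
j=12: r + 11k = 2110.792692… → ⌈·⌉ = 2111
j=13: r + 12k = 2294.638846… → ⌈·⌉ = 2295

89, 273, 457, 641, 824, 1008, 1192, 1376, 1560, 1744, 1927, 2111, 2295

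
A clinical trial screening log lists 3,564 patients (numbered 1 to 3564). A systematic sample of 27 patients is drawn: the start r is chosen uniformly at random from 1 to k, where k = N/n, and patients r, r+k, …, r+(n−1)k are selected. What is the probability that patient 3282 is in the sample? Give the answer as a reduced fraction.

k = 3564/27 = 132.
Patient 3282 is selected iff r ≡ 3282 (mod 132); exactly one such r in {1,…,132}.
Inclusion probability = 1/132.

1/132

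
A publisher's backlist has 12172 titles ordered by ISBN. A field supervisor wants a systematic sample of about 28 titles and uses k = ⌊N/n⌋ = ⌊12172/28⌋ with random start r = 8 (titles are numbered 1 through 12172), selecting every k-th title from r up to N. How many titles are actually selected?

k = ⌊12172/28⌋ = 434
Achieved size = ⌊(12172 − 8)/434⌋ + 1 = ⌊12164/434⌋ + 1 = 28 + 1 = 29
(last selection: 8 + 28×434 = 12160 ≤ 12172; next would be 12594 > 12172)

29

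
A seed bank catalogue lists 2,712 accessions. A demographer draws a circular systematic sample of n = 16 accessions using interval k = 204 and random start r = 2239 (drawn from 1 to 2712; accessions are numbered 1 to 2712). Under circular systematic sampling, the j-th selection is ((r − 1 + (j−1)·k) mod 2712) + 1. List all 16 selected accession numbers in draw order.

Selection 1: 2239
Selection 2: 2239 + 204 = 2443
Selection 3: 2443 + 204 = 2647
Selection 4: 2647 + 204 = 2851 → 2851 − 2712 = 139
Selection 5: 139 + 204 = 343
Selection 6: 343 + 204 = 547
Selection 7: 547 + 204 = 751
Selection 8: 751 + 204 = 955
Selection 9: 955 + 204 = 1159
Selection 10: 1159 + 204 = 1363
Selection 11: 1363 + 204 = 1567
Selection 12: 1567 + 204 = 1771
Selection 13: 1771 + 204 = 1975
Selection 14: 1975 + 204 = 2179
Selection 15: 2179 + 204 = 2383
Selection 16: 2383 + 204 = 2587

2239, 2443, 2647, 139, 343, 547, 751, 955, 1159, 1363, 1567, 1771, 1975, 2179, 2383, 2587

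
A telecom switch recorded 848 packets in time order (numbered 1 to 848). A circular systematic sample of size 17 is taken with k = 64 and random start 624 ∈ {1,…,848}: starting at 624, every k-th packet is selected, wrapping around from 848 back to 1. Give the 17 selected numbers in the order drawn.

Selection 1: 624
Selection 2: 624 + 64 = 688
Selection 3: 688 + 64 = 752
Selection 4: 752 + 64 = 816
Selection 5: 816 + 64 = 880 → 880 − 848 = 32
Selection 6: 32 + 64 = 96
Selection 7: 96 + 64 = 160
Selection 8: 160 + 64 = 224
Selection 9: 224 + 64 = 288
Selection 10: 288 + 64 = 352
Selection 11: 352 + 64 = 416
Selection 12: 416 + 64 = 480
Selection 13: 480 + 64 = 544
Selection 14: 544 + 64 = 608
Selection 15: 608 + 64 = 672
Selection 16: 672 + 64 = 736
Selection 17: 736 + 64 = 800

624, 688, 752, 816, 32, 96, 160, 224, 288, 352, 416, 480, 544, 608, 672, 736, 800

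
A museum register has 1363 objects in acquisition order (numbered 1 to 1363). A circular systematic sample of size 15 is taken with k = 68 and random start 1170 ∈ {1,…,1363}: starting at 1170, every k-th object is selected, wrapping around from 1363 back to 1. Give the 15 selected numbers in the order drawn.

1170, 1238, 1306, 11, 79, 147, 215, 283, 351, 419, 487, 555, 623, 691, 759

Selection 1: 1170
Selection 2: 1170 + 68 = 1238
Selection 3: 1238 + 68 = 1306
Selection 4: 1306 + 68 = 1374 → 1374 − 1363 = 11
Selection 5: 11 + 68 = 79
Selection 6: 79 + 68 = 147
Selection 7: 147 + 68 = 215
Selection 8: 215 + 68 = 283
Selection 9: 283 + 68 = 351
Selection 10: 351 + 68 = 419
Selection 11: 419 + 68 = 487
Selection 12: 487 + 68 = 555
Selection 13: 555 + 68 = 623
Selection 14: 623 + 68 = 691
Selection 15: 691 + 68 = 759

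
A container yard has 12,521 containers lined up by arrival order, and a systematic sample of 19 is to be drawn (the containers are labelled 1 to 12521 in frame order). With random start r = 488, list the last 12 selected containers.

5101, 5760, 6419, 7078, 7737, 8396, 9055, 9714, 10373, 11032, 11691, 12350

k = N/n = 12521/19 = 659
8th selection = 488 + 7×659 = 5101
9th: 5101 + 659 = 5760
10th: 5760 + 659 = 6419
11th: 6419 + 659 = 7078
12th: 7078 + 659 = 7737
13th: 7737 + 659 = 8396
14th: 8396 + 659 = 9055
15th: 9055 + 659 = 9714
16th: 9714 + 659 = 10373
17th: 10373 + 659 = 11032
18th: 11032 + 659 = 11691
19th: 11691 + 659 = 12350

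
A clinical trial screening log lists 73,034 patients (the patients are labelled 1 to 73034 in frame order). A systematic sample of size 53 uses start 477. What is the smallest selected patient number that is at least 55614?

56975

k = 73034/53 = 1378
Steps past start: ⌈(55614 − 477)/1378⌉ = ⌈55137/1378⌉ = 41
Selected patient: 477 + 41×1378 = 56975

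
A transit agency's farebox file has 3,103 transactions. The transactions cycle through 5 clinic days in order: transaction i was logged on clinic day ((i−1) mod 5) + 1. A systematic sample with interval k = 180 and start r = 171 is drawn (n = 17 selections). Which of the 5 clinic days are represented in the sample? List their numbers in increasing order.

1

Consecutive selections differ by k = 180, so their clinic day numbers differ by 180 mod 5 = 0.
gcd(180, 5) = 5, so the sample visits 5/5 = 1 distinct residues mod 5.
Start 171 is clinic day 1; the clinic days hit are 1.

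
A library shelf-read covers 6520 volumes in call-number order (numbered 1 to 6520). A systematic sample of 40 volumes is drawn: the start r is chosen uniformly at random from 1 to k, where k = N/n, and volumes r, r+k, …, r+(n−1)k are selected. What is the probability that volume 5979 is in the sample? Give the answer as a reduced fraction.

k = 6520/40 = 163.
Volume 5979 is selected iff r ≡ 5979 (mod 163); exactly one such r in {1,…,163}.
Inclusion probability = 1/163.

1/163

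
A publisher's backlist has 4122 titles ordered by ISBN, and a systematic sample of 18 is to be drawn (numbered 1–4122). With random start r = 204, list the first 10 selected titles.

k = N/n = 4122/18 = 229
title 1: 204
title 2: 204 + 229 = 433
title 3: 433 + 229 = 662
title 4: 662 + 229 = 891
title 5: 891 + 229 = 1120
title 6: 1120 + 229 = 1349
title 7: 1349 + 229 = 1578
title 8: 1578 + 229 = 1807
title 9: 1807 + 229 = 2036
title 10: 2036 + 229 = 2265

204, 433, 662, 891, 1120, 1349, 1578, 1807, 2036, 2265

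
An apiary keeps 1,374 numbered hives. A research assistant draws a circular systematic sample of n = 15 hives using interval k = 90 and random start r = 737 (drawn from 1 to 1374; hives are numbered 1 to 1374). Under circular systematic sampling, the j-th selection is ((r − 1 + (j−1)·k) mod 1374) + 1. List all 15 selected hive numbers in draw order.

Selection 1: 737
Selection 2: 737 + 90 = 827
Selection 3: 827 + 90 = 917
Selection 4: 917 + 90 = 1007
Selection 5: 1007 + 90 = 1097
Selection 6: 1097 + 90 = 1187
Selection 7: 1187 + 90 = 1277
Selection 8: 1277 + 90 = 1367
Selection 9: 1367 + 90 = 1457 → 1457 − 1374 = 83
Selection 10: 83 + 90 = 173
Selection 11: 173 + 90 = 263
Selection 12: 263 + 90 = 353
Selection 13: 353 + 90 = 443
Selection 14: 443 + 90 = 533
Selection 15: 533 + 90 = 623

737, 827, 917, 1007, 1097, 1187, 1277, 1367, 83, 173, 263, 353, 443, 533, 623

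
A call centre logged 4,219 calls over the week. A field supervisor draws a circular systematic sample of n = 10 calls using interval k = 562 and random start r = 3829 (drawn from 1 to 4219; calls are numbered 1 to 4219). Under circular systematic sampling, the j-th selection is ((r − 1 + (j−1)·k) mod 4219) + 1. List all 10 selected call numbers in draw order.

3829, 172, 734, 1296, 1858, 2420, 2982, 3544, 4106, 449

Selection 1: 3829
Selection 2: 3829 + 562 = 4391 → 4391 − 4219 = 172
Selection 3: 172 + 562 = 734
Selection 4: 734 + 562 = 1296
Selection 5: 1296 + 562 = 1858
Selection 6: 1858 + 562 = 2420
Selection 7: 2420 + 562 = 2982
Selection 8: 2982 + 562 = 3544
Selection 9: 3544 + 562 = 4106
Selection 10: 4106 + 562 = 4668 → 4668 − 4219 = 449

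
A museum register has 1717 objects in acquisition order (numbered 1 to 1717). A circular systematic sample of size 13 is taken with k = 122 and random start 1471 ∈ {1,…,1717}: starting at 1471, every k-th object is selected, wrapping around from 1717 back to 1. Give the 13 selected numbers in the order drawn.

1471, 1593, 1715, 120, 242, 364, 486, 608, 730, 852, 974, 1096, 1218

Selection 1: 1471
Selection 2: 1471 + 122 = 1593
Selection 3: 1593 + 122 = 1715
Selection 4: 1715 + 122 = 1837 → 1837 − 1717 = 120
Selection 5: 120 + 122 = 242
Selection 6: 242 + 122 = 364
Selection 7: 364 + 122 = 486
Selection 8: 486 + 122 = 608
Selection 9: 608 + 122 = 730
Selection 10: 730 + 122 = 852
Selection 11: 852 + 122 = 974
Selection 12: 974 + 122 = 1096
Selection 13: 1096 + 122 = 1218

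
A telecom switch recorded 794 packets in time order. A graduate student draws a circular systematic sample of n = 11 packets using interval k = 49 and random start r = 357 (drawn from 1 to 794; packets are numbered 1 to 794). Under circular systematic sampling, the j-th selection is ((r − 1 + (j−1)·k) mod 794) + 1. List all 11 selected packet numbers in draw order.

357, 406, 455, 504, 553, 602, 651, 700, 749, 4, 53

Selection 1: 357
Selection 2: 357 + 49 = 406
Selection 3: 406 + 49 = 455
Selection 4: 455 + 49 = 504
Selection 5: 504 + 49 = 553
Selection 6: 553 + 49 = 602
Selection 7: 602 + 49 = 651
Selection 8: 651 + 49 = 700
Selection 9: 700 + 49 = 749
Selection 10: 749 + 49 = 798 → 798 − 794 = 4
Selection 11: 4 + 49 = 53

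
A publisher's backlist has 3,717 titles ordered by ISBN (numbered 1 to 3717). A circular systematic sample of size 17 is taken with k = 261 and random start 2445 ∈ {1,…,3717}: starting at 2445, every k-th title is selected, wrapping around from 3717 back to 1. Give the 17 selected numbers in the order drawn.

2445, 2706, 2967, 3228, 3489, 33, 294, 555, 816, 1077, 1338, 1599, 1860, 2121, 2382, 2643, 2904

Selection 1: 2445
Selection 2: 2445 + 261 = 2706
Selection 3: 2706 + 261 = 2967
Selection 4: 2967 + 261 = 3228
Selection 5: 3228 + 261 = 3489
Selection 6: 3489 + 261 = 3750 → 3750 − 3717 = 33
Selection 7: 33 + 261 = 294
Selection 8: 294 + 261 = 555
Selection 9: 555 + 261 = 816
Selection 10: 816 + 261 = 1077
Selection 11: 1077 + 261 = 1338
Selection 12: 1338 + 261 = 1599
Selection 13: 1599 + 261 = 1860
Selection 14: 1860 + 261 = 2121
Selection 15: 2121 + 261 = 2382
Selection 16: 2382 + 261 = 2643
Selection 17: 2643 + 261 = 2904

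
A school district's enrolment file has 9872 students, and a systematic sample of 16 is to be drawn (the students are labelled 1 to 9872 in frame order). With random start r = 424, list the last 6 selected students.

6594, 7211, 7828, 8445, 9062, 9679

k = N/n = 9872/16 = 617
11th selection = 424 + 10×617 = 6594
12th: 6594 + 617 = 7211
13th: 7211 + 617 = 7828
14th: 7828 + 617 = 8445
15th: 8445 + 617 = 9062
16th: 9062 + 617 = 9679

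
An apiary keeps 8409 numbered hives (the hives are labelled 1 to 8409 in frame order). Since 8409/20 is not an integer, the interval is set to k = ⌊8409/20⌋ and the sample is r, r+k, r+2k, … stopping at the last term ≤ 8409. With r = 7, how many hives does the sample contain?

k = ⌊8409/20⌋ = 420
Achieved size = ⌊(8409 − 7)/420⌋ + 1 = ⌊8402/420⌋ + 1 = 20 + 1 = 21
(last selection: 7 + 20×420 = 8407 ≤ 8409; next would be 8827 > 8409)

21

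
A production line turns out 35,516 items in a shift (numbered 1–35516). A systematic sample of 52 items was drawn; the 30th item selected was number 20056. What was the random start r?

249

k = 35516/52 = 683
r = 20056 − (30−1)×683 = 20056 − 19807 = 249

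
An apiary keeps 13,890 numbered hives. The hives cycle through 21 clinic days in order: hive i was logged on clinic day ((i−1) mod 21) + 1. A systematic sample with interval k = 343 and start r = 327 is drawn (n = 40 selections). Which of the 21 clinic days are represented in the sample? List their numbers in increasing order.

5, 12, 19

Consecutive selections differ by k = 343, so their clinic day numbers differ by 343 mod 21 = 7.
gcd(343, 21) = 7, so the sample visits 21/7 = 3 distinct residues mod 21.
Start 327 is clinic day 12; the clinic days hit are 5, 12, 19.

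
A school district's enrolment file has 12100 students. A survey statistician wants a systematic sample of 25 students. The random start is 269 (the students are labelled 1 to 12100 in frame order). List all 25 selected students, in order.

269, 753, 1237, 1721, 2205, 2689, 3173, 3657, 4141, 4625, 5109, 5593, 6077, 6561, 7045, 7529, 8013, 8497, 8981, 9465, 9949, 10433, 10917, 11401, 11885

k = N/n = 12100/25 = 484
student 1: 269
student 2: 269 + 484 = 753
student 3: 753 + 484 = 1237
student 4: 1237 + 484 = 1721
student 5: 1721 + 484 = 2205
student 6: 2205 + 484 = 2689
student 7: 2689 + 484 = 3173
student 8: 3173 + 484 = 3657
student 9: 3657 + 484 = 4141
student 10: 4141 + 484 = 4625
student 11: 4625 + 484 = 5109
student 12: 5109 + 484 = 5593
student 13: 5593 + 484 = 6077
student 14: 6077 + 484 = 6561
student 15: 6561 + 484 = 7045
student 16: 7045 + 484 = 7529
student 17: 7529 + 484 = 8013
student 18: 8013 + 484 = 8497
student 19: 8497 + 484 = 8981
student 20: 8981 + 484 = 9465
student 21: 9465 + 484 = 9949
student 22: 9949 + 484 = 10433
student 23: 10433 + 484 = 10917
student 24: 10917 + 484 = 11401
student 25: 11401 + 484 = 11885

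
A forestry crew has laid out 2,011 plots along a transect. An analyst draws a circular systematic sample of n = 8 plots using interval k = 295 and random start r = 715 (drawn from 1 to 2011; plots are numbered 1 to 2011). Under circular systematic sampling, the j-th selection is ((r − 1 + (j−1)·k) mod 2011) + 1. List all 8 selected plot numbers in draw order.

715, 1010, 1305, 1600, 1895, 179, 474, 769

Selection 1: 715
Selection 2: 715 + 295 = 1010
Selection 3: 1010 + 295 = 1305
Selection 4: 1305 + 295 = 1600
Selection 5: 1600 + 295 = 1895
Selection 6: 1895 + 295 = 2190 → 2190 − 2011 = 179
Selection 7: 179 + 295 = 474
Selection 8: 474 + 295 = 769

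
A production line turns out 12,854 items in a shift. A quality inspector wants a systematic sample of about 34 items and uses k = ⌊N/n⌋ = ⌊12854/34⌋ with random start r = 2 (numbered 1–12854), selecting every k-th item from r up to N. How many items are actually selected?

35

k = ⌊12854/34⌋ = 378
Achieved size = ⌊(12854 − 2)/378⌋ + 1 = ⌊12852/378⌋ + 1 = 34 + 1 = 35
(last selection: 2 + 34×378 = 12854 ≤ 12854; next would be 13232 > 12854)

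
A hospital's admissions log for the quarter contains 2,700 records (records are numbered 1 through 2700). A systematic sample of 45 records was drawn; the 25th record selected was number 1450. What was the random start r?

10

k = 2700/45 = 60
r = 1450 − (25−1)×60 = 1450 − 1440 = 10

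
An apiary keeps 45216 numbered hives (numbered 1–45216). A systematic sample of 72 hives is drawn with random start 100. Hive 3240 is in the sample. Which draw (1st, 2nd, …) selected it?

6

k = 45216/72 = 628
position = (3240 − 100)/628 + 1 = 3140/628 + 1 = 5 + 1 = 6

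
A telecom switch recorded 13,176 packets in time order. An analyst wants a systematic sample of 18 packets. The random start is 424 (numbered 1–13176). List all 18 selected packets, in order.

k = N/n = 13176/18 = 732
packet 1: 424
packet 2: 424 + 732 = 1156
packet 3: 1156 + 732 = 1888
packet 4: 1888 + 732 = 2620
packet 5: 2620 + 732 = 3352
packet 6: 3352 + 732 = 4084
packet 7: 4084 + 732 = 4816
packet 8: 4816 + 732 = 5548
packet 9: 5548 + 732 = 6280
packet 10: 6280 + 732 = 7012
packet 11: 7012 + 732 = 7744
packet 12: 7744 + 732 = 8476
packet 13: 8476 + 732 = 9208
packet 14: 9208 + 732 = 9940
packet 15: 9940 + 732 = 10672
packet 16: 10672 + 732 = 11404
packet 17: 11404 + 732 = 12136
packet 18: 12136 + 732 = 12868

424, 1156, 1888, 2620, 3352, 4084, 4816, 5548, 6280, 7012, 7744, 8476, 9208, 9940, 10672, 11404, 12136, 12868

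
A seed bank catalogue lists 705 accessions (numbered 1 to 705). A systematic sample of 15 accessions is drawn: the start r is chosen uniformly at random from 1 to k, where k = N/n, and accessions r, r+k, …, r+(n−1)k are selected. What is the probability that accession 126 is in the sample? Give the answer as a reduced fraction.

1/47

k = 705/15 = 47.
Accession 126 is selected iff r ≡ 126 (mod 47); exactly one such r in {1,…,47}.
Inclusion probability = 1/47.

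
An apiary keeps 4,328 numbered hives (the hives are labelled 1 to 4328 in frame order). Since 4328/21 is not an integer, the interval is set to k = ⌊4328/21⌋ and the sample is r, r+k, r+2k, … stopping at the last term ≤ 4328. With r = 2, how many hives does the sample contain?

22

k = ⌊4328/21⌋ = 206
Achieved size = ⌊(4328 − 2)/206⌋ + 1 = ⌊4326/206⌋ + 1 = 21 + 1 = 22
(last selection: 2 + 21×206 = 4328 ≤ 4328; next would be 4534 > 4328)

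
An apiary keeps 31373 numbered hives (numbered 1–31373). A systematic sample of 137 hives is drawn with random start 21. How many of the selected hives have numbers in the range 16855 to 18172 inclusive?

k = 31373/137 = 229
First selection ≥ 16855: 21 + ⌈(16855−21)/229⌉·229 = 21 + 74×229 = 16967
Last selection ≤ 18172: 21 + ⌊(18172−21)/229⌋·229 = 21 + 79×229 = 18112
Count = 79 − 74 + 1 = 6

6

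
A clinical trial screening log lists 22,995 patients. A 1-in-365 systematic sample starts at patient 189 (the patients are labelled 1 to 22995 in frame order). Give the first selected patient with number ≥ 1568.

1649

k = 365
Steps past start: ⌈(1568 − 189)/365⌉ = ⌈1379/365⌉ = 4
Selected patient: 189 + 4×365 = 1649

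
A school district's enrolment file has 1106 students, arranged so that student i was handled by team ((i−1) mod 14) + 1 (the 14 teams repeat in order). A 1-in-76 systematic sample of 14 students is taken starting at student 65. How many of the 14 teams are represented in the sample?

Consecutive selections differ by k = 76, so their team numbers differ by 76 mod 14 = 6.
gcd(76, 14) = 2, so the sample visits 14/2 = 7 distinct residues mod 14.
Start 65 is team 9; the teams hit are 1, 3, 5, 7, 9, 11, 13.

7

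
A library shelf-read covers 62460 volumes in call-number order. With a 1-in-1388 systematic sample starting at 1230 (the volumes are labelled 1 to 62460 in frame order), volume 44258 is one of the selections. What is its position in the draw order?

32

k = 1388
position = (44258 − 1230)/1388 + 1 = 43028/1388 + 1 = 31 + 1 = 32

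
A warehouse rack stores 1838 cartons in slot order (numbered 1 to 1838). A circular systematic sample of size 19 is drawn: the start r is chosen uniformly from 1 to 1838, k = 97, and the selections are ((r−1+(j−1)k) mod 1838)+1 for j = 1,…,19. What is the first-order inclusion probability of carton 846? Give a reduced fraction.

For each position j, as r ranges over 1…1838 the j-th selection hits every carton exactly once, so carton 846 is selected for exactly 19 of the 1838 starts.
Inclusion probability = 19/1838.

19/1838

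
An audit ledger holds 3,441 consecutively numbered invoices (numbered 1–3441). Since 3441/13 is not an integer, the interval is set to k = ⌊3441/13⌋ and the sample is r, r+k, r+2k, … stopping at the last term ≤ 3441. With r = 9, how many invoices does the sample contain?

14

k = ⌊3441/13⌋ = 264
Achieved size = ⌊(3441 − 9)/264⌋ + 1 = ⌊3432/264⌋ + 1 = 13 + 1 = 14
(last selection: 9 + 13×264 = 3441 ≤ 3441; next would be 3705 > 3441)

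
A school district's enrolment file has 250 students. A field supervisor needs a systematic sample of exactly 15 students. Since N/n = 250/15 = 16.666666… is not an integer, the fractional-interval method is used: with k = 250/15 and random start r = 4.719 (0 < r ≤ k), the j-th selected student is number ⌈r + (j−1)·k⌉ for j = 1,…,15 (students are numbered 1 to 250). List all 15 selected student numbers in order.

5, 22, 39, 55, 72, 89, 105, 122, 139, 155, 172, 189, 205, 222, 239

j=1: r + 0k = 4.719 → ⌈·⌉ = 5
j=2: r + 1k = 21.385666… → ⌈·⌉ = 22
j=3: r + 2k = 38.052333… → ⌈·⌉ = 39
j=4: r + 3k = 54.719 → ⌈·⌉ = 55
j=5: r + 4k = 71.385666… → ⌈·⌉ = 72
j=6: r + 5k = 88.052333… → ⌈·⌉ = 89
j=7: r + 6k = 104.719 → ⌈·⌉ = 105
j=8: r + 7k = 121.385666… → ⌈·⌉ = 122
j=9: r + 8k = 138.052333… → ⌈·⌉ = 139
j=10: r + 9k = 154.719 → ⌈·⌉ = 155
j=11: r + 10k = 171.385666… → ⌈·⌉ = 172
j=12: r + 11k = 188.052333… → ⌈·⌉ = 189
j=13: r + 12k = 204.719 → ⌈·⌉ = 205
j=14: r + 13k = 221.385666… → ⌈·⌉ = 222
j=15: r + 14k = 238.052333… → ⌈·⌉ = 239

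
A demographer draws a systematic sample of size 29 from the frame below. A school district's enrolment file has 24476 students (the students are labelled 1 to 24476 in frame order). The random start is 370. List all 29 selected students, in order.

k = N/n = 24476/29 = 844
student 1: 370
student 2: 370 + 844 = 1214
student 3: 1214 + 844 = 2058
student 4: 2058 + 844 = 2902
student 5: 2902 + 844 = 3746
student 6: 3746 + 844 = 4590
student 7: 4590 + 844 = 5434
student 8: 5434 + 844 = 6278
student 9: 6278 + 844 = 7122
student 10: 7122 + 844 = 7966
student 11: 7966 + 844 = 8810
student 12: 8810 + 844 = 9654
student 13: 9654 + 844 = 10498
student 14: 10498 + 844 = 11342
student 15: 11342 + 844 = 12186
student 16: 12186 + 844 = 13030
student 17: 13030 + 844 = 13874
student 18: 13874 + 844 = 14718
student 19: 14718 + 844 = 15562
student 20: 15562 + 844 = 16406
student 21: 16406 + 844 = 17250
student 22: 17250 + 844 = 18094
student 23: 18094 + 844 = 18938
student 24: 18938 + 844 = 19782
student 25: 19782 + 844 = 20626
student 26: 20626 + 844 = 21470
student 27: 21470 + 844 = 22314
student 28: 22314 + 844 = 23158
student 29: 23158 + 844 = 24002

370, 1214, 2058, 2902, 3746, 4590, 5434, 6278, 7122, 7966, 8810, 9654, 10498, 11342, 12186, 13030, 13874, 14718, 15562, 16406, 17250, 18094, 18938, 19782, 20626, 21470, 22314, 23158, 24002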